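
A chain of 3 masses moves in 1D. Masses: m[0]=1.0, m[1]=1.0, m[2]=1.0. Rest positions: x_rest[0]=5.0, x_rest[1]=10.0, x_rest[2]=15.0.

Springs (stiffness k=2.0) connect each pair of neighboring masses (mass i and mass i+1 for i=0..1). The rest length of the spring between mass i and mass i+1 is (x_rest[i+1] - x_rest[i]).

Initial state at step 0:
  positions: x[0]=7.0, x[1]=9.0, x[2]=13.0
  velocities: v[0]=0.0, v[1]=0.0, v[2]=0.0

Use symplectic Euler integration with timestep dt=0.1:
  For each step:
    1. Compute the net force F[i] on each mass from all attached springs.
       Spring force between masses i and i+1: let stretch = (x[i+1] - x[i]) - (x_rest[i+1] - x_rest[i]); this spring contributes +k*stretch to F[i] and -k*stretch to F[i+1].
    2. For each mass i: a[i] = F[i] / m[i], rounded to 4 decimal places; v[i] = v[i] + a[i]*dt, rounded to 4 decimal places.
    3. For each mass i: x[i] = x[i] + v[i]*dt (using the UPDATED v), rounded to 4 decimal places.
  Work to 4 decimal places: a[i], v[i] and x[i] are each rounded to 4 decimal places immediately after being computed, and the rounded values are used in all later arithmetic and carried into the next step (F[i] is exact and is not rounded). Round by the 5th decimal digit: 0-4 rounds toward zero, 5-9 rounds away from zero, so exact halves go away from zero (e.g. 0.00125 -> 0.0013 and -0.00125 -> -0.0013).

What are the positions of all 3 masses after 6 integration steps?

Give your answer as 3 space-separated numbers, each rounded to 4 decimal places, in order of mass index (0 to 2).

Step 0: x=[7.0000 9.0000 13.0000] v=[0.0000 0.0000 0.0000]
Step 1: x=[6.9400 9.0400 13.0200] v=[-0.6000 0.4000 0.2000]
Step 2: x=[6.8220 9.1176 13.0604] v=[-1.1800 0.7760 0.4040]
Step 3: x=[6.6499 9.2281 13.1219] v=[-1.7209 1.1054 0.6154]
Step 4: x=[6.4294 9.3650 13.2056] v=[-2.2053 1.3685 0.8366]
Step 5: x=[6.1676 9.5200 13.3125] v=[-2.6182 1.5495 1.0685]
Step 6: x=[5.8728 9.6838 13.4435] v=[-2.9477 1.6375 1.3100]

Answer: 5.8728 9.6838 13.4435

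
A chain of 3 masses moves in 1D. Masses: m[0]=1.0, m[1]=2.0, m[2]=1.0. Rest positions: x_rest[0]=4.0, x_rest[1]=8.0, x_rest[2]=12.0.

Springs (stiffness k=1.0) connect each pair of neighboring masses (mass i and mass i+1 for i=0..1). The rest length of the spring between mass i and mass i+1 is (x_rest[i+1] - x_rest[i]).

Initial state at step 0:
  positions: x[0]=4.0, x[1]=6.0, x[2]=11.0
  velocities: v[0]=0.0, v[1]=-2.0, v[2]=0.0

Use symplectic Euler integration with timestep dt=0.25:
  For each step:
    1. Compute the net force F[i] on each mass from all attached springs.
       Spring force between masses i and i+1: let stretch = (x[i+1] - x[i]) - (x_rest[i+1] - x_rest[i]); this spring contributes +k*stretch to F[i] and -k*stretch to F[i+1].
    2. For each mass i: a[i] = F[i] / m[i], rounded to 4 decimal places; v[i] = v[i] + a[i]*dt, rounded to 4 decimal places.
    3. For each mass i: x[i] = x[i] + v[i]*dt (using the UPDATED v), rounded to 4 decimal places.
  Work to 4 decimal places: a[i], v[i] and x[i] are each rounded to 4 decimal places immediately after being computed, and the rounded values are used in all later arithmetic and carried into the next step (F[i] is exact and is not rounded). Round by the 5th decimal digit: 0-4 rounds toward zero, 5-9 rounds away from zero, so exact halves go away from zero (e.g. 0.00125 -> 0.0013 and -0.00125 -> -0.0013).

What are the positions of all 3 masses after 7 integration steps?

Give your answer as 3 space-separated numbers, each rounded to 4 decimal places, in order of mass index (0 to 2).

Answer: 0.6063 5.2406 8.9130

Derivation:
Step 0: x=[4.0000 6.0000 11.0000] v=[0.0000 -2.0000 0.0000]
Step 1: x=[3.8750 5.5938 10.9375] v=[-0.5000 -1.6250 -0.2500]
Step 2: x=[3.6074 5.3008 10.7910] v=[-1.0703 -1.1719 -0.5859]
Step 3: x=[3.1957 5.1265 10.5514] v=[-1.6470 -0.6973 -0.9585]
Step 4: x=[2.6546 5.0614 10.2227] v=[-2.1643 -0.2605 -1.3147]
Step 5: x=[2.0140 5.0824 9.8215] v=[-2.5626 0.0838 -1.6050]
Step 6: x=[1.3151 5.1556 9.3741] v=[-2.7955 0.2927 -1.7898]
Step 7: x=[0.6063 5.2406 8.9130] v=[-2.8354 0.3400 -1.8444]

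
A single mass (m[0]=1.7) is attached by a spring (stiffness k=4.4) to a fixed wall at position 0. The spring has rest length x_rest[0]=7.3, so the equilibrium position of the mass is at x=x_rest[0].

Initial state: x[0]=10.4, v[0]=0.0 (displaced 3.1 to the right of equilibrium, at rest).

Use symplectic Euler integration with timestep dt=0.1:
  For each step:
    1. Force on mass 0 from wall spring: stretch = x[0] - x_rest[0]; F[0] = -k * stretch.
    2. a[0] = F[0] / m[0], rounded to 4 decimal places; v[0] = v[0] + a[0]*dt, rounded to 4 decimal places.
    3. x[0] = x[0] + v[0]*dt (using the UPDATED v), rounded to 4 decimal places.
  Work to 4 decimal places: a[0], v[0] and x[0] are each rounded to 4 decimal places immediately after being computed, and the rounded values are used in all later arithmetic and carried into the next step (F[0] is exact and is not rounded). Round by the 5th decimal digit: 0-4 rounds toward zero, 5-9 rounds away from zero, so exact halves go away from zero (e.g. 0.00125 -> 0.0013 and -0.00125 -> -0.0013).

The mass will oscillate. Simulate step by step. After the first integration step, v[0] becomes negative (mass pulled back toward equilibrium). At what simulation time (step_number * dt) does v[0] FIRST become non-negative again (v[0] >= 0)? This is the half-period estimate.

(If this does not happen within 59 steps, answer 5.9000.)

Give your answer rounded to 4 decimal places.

Step 0: x=[10.4000] v=[0.0000]
Step 1: x=[10.3198] v=[-0.8024]
Step 2: x=[10.1614] v=[-1.5840]
Step 3: x=[9.9289] v=[-2.3246]
Step 4: x=[9.6284] v=[-3.0050]
Step 5: x=[9.2676] v=[-3.6076]
Step 6: x=[8.8559] v=[-4.1169]
Step 7: x=[8.4039] v=[-4.5196]
Step 8: x=[7.9234] v=[-4.8053]
Step 9: x=[7.4267] v=[-4.9667]
Step 10: x=[6.9268] v=[-4.9995]
Step 11: x=[6.4365] v=[-4.9029]
Step 12: x=[5.9686] v=[-4.6794]
Step 13: x=[5.5351] v=[-4.3348]
Step 14: x=[5.1473] v=[-3.8780]
Step 15: x=[4.8152] v=[-3.3208]
Step 16: x=[4.5474] v=[-2.6777]
Step 17: x=[4.3509] v=[-1.9653]
Step 18: x=[4.2307] v=[-1.2020]
Step 19: x=[4.1899] v=[-0.4076]
Step 20: x=[4.2296] v=[0.3974]
First v>=0 after going negative at step 20, time=2.0000

Answer: 2.0000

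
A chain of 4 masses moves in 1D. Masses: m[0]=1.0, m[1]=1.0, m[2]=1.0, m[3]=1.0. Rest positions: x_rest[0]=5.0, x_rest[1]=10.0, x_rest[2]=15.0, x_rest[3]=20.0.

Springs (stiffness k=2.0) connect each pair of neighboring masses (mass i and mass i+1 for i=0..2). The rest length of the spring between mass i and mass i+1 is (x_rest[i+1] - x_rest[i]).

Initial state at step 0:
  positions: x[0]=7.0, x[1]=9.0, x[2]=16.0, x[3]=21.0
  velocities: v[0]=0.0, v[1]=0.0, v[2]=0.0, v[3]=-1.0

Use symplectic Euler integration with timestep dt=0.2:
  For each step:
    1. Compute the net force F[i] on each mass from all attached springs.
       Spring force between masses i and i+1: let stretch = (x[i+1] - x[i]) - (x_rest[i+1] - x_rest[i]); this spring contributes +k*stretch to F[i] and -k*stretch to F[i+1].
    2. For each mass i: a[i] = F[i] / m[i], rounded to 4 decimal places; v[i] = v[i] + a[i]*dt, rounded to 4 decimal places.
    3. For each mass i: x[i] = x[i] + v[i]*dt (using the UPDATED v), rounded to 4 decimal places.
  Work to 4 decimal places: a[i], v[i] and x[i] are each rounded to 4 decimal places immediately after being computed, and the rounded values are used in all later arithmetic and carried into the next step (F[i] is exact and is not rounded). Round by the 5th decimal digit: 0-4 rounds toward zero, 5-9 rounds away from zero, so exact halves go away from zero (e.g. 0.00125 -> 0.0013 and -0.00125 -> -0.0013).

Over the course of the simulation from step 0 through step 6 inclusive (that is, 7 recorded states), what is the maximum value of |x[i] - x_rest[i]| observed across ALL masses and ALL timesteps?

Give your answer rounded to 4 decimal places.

Step 0: x=[7.0000 9.0000 16.0000 21.0000] v=[0.0000 0.0000 0.0000 -1.0000]
Step 1: x=[6.7600 9.4000 15.8400 20.8000] v=[-1.2000 2.0000 -0.8000 -1.0000]
Step 2: x=[6.3312 10.1040 15.5616 20.6032] v=[-2.1440 3.5200 -1.3920 -0.9840]
Step 3: x=[5.8042 10.9428 15.2499 20.4031] v=[-2.6349 4.1939 -1.5584 -1.0006]
Step 4: x=[5.2883 11.7151 15.0059 20.1907] v=[-2.5795 3.8613 -1.2200 -1.0619]
Step 5: x=[4.8865 12.2365 14.9134 19.9635] v=[-2.0088 2.6069 -0.4624 -1.1358]
Step 6: x=[4.6727 12.3840 15.0108 19.7323] v=[-1.0688 0.7377 0.4869 -1.1558]
Max displacement = 2.3840

Answer: 2.3840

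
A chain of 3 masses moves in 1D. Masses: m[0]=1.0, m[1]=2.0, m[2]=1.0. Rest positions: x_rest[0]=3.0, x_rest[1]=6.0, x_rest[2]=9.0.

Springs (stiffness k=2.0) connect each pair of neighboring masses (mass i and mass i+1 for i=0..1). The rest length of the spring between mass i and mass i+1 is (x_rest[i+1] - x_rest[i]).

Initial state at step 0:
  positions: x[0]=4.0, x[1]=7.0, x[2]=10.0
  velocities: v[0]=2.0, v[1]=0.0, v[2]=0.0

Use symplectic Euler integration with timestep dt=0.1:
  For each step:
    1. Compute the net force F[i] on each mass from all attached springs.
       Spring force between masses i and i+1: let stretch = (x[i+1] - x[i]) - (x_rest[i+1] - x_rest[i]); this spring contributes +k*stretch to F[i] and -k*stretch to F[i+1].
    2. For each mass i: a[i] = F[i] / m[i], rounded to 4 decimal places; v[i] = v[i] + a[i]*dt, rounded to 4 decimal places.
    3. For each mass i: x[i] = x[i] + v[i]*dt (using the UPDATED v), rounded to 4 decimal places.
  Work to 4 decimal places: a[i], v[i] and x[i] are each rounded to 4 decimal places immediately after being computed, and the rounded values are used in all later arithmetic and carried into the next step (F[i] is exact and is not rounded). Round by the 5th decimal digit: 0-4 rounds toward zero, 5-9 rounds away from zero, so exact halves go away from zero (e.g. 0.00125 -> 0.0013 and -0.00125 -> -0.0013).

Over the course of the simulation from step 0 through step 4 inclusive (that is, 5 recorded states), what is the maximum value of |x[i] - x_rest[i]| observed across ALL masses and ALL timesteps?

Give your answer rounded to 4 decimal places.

Step 0: x=[4.0000 7.0000 10.0000] v=[2.0000 0.0000 0.0000]
Step 1: x=[4.2000 7.0000 10.0000] v=[2.0000 0.0000 0.0000]
Step 2: x=[4.3960 7.0020 10.0000] v=[1.9600 0.0200 0.0000]
Step 3: x=[4.5841 7.0079 10.0000] v=[1.8812 0.0592 0.0004]
Step 4: x=[4.7607 7.0195 10.0002] v=[1.7660 0.1160 0.0020]
Max displacement = 1.7607

Answer: 1.7607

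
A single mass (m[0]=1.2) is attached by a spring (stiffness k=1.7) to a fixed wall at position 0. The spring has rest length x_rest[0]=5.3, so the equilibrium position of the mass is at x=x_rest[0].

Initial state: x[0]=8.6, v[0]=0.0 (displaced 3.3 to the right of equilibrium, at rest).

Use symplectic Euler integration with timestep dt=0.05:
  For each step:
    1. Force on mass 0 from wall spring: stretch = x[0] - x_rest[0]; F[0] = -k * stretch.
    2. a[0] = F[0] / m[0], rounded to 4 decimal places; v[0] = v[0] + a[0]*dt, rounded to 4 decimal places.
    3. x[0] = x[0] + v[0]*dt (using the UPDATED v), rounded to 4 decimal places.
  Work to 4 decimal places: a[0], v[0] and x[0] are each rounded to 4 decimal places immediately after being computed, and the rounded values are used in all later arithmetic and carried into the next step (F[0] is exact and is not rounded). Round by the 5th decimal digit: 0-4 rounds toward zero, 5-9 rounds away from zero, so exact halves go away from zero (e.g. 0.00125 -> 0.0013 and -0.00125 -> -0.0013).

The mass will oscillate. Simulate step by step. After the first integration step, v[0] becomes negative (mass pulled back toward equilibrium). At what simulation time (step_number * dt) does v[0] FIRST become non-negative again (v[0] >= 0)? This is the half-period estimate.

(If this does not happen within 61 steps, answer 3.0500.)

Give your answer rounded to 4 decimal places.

Step 0: x=[8.6000] v=[0.0000]
Step 1: x=[8.5883] v=[-0.2338]
Step 2: x=[8.5650] v=[-0.4667]
Step 3: x=[8.5301] v=[-0.6980]
Step 4: x=[8.4838] v=[-0.9268]
Step 5: x=[8.4262] v=[-1.1523]
Step 6: x=[8.3575] v=[-1.3737]
Step 7: x=[8.2780] v=[-1.5903]
Step 8: x=[8.1879] v=[-1.8012]
Step 9: x=[8.0876] v=[-2.0058]
Step 10: x=[7.9774] v=[-2.2033]
Step 11: x=[7.8578] v=[-2.3930]
Step 12: x=[7.7291] v=[-2.5742]
Step 13: x=[7.5918] v=[-2.7463]
Step 14: x=[7.4464] v=[-2.9086]
Step 15: x=[7.2934] v=[-3.0606]
Step 16: x=[7.1333] v=[-3.2018]
Step 17: x=[6.9667] v=[-3.3317]
Step 18: x=[6.7942] v=[-3.4498]
Step 19: x=[6.6164] v=[-3.5556]
Step 20: x=[6.4340] v=[-3.6488]
Step 21: x=[6.2475] v=[-3.7291]
Step 22: x=[6.0577] v=[-3.7962]
Step 23: x=[5.8652] v=[-3.8499]
Step 24: x=[5.6707] v=[-3.8899]
Step 25: x=[5.4749] v=[-3.9162]
Step 26: x=[5.2785] v=[-3.9286]
Step 27: x=[5.0821] v=[-3.9271]
Step 28: x=[4.8865] v=[-3.9117]
Step 29: x=[4.6924] v=[-3.8824]
Step 30: x=[4.5004] v=[-3.8394]
Step 31: x=[4.3113] v=[-3.7828]
Step 32: x=[4.1257] v=[-3.7128]
Step 33: x=[3.9442] v=[-3.6296]
Step 34: x=[3.7675] v=[-3.5336]
Step 35: x=[3.5962] v=[-3.4251]
Step 36: x=[3.4310] v=[-3.3044]
Step 37: x=[3.2724] v=[-3.1720]
Step 38: x=[3.1210] v=[-3.0284]
Step 39: x=[2.9773] v=[-2.8741]
Step 40: x=[2.8418] v=[-2.7096]
Step 41: x=[2.7150] v=[-2.5355]
Step 42: x=[2.5974] v=[-2.3524]
Step 43: x=[2.4894] v=[-2.1610]
Step 44: x=[2.3913] v=[-1.9619]
Step 45: x=[2.3035] v=[-1.7559]
Step 46: x=[2.2263] v=[-1.5437]
Step 47: x=[2.1600] v=[-1.3260]
Step 48: x=[2.1048] v=[-1.1036]
Step 49: x=[2.0609] v=[-0.8773]
Step 50: x=[2.0285] v=[-0.6479]
Step 51: x=[2.0077] v=[-0.4162]
Step 52: x=[1.9986] v=[-0.1830]
Step 53: x=[2.0011] v=[0.0509]
First v>=0 after going negative at step 53, time=2.6500

Answer: 2.6500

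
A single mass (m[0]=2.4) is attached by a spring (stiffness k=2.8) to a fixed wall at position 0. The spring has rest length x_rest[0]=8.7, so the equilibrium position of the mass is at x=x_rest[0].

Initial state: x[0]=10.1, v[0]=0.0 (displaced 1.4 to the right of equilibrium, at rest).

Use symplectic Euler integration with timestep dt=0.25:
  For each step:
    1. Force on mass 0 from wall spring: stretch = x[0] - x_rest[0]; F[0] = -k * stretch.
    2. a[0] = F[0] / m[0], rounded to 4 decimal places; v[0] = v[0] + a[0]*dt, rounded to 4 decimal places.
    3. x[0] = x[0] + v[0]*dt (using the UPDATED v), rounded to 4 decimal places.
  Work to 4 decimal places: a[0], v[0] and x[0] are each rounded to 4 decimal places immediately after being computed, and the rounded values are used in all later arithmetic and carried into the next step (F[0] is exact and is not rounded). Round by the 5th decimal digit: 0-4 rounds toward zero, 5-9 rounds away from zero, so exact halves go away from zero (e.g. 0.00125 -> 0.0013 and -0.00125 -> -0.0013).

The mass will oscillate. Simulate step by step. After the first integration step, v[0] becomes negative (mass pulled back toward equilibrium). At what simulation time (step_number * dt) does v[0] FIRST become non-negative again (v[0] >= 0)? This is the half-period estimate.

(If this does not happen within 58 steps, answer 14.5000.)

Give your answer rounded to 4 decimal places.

Step 0: x=[10.1000] v=[0.0000]
Step 1: x=[9.9979] v=[-0.4083]
Step 2: x=[9.8012] v=[-0.7869]
Step 3: x=[9.5242] v=[-1.1081]
Step 4: x=[9.1871] v=[-1.3485]
Step 5: x=[8.8145] v=[-1.4906]
Step 6: x=[8.4335] v=[-1.5240]
Step 7: x=[8.0719] v=[-1.4463]
Step 8: x=[7.7561] v=[-1.2631]
Step 9: x=[7.5092] v=[-0.9878]
Step 10: x=[7.3491] v=[-0.6405]
Step 11: x=[7.2875] v=[-0.2465]
Step 12: x=[7.3289] v=[0.1655]
First v>=0 after going negative at step 12, time=3.0000

Answer: 3.0000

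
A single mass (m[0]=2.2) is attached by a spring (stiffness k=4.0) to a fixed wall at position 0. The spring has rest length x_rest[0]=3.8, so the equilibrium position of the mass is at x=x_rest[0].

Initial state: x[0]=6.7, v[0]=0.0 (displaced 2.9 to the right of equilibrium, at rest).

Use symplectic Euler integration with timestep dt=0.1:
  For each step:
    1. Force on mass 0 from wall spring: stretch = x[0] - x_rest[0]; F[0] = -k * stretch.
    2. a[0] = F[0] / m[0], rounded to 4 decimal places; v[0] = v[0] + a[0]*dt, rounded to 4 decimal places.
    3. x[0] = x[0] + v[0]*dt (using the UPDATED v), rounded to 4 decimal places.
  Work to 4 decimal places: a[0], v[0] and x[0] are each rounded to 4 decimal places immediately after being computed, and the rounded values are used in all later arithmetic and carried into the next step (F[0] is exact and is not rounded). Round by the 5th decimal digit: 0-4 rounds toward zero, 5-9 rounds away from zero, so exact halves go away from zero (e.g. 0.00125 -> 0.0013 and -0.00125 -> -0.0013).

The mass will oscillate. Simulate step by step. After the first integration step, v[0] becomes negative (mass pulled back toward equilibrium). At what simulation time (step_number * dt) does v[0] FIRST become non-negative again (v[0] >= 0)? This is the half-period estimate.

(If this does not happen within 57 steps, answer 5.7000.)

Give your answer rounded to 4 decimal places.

Answer: 2.4000

Derivation:
Step 0: x=[6.7000] v=[0.0000]
Step 1: x=[6.6473] v=[-0.5273]
Step 2: x=[6.5428] v=[-1.0450]
Step 3: x=[6.3884] v=[-1.5437]
Step 4: x=[6.1870] v=[-2.0143]
Step 5: x=[5.9422] v=[-2.4483]
Step 6: x=[5.6584] v=[-2.8378]
Step 7: x=[5.3408] v=[-3.1757]
Step 8: x=[4.9952] v=[-3.4559]
Step 9: x=[4.6279] v=[-3.6732]
Step 10: x=[4.2455] v=[-3.8237]
Step 11: x=[3.8550] v=[-3.9047]
Step 12: x=[3.4635] v=[-3.9147]
Step 13: x=[3.0782] v=[-3.8535]
Step 14: x=[2.7060] v=[-3.7223]
Step 15: x=[2.3537] v=[-3.5234]
Step 16: x=[2.0277] v=[-3.2604]
Step 17: x=[1.7339] v=[-2.9382]
Step 18: x=[1.4776] v=[-2.5626]
Step 19: x=[1.2636] v=[-2.1404]
Step 20: x=[1.0957] v=[-1.6792]
Step 21: x=[0.9770] v=[-1.1875]
Step 22: x=[0.9096] v=[-0.6742]
Step 23: x=[0.8947] v=[-0.1487]
Step 24: x=[0.9327] v=[0.3795]
First v>=0 after going negative at step 24, time=2.4000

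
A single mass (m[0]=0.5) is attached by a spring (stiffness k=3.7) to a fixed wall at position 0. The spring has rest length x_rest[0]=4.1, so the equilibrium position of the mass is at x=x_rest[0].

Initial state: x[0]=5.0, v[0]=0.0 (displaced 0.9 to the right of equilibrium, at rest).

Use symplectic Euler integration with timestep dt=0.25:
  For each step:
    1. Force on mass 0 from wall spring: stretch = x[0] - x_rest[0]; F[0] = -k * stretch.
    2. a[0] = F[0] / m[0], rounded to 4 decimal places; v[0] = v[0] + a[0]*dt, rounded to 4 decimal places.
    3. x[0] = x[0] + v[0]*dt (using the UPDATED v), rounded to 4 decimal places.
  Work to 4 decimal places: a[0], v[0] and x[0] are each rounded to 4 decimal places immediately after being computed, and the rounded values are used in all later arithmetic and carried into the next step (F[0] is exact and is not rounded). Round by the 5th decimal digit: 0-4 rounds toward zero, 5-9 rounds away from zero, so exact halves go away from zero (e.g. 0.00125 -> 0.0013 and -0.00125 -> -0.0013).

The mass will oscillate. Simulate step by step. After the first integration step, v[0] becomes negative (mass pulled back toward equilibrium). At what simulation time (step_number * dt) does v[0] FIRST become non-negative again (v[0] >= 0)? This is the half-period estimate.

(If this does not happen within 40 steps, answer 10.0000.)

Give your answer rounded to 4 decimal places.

Answer: 1.2500

Derivation:
Step 0: x=[5.0000] v=[0.0000]
Step 1: x=[4.5838] v=[-1.6650]
Step 2: x=[3.9438] v=[-2.5600]
Step 3: x=[3.3761] v=[-2.2710]
Step 4: x=[3.1432] v=[-0.9318]
Step 5: x=[3.3528] v=[0.8383]
First v>=0 after going negative at step 5, time=1.2500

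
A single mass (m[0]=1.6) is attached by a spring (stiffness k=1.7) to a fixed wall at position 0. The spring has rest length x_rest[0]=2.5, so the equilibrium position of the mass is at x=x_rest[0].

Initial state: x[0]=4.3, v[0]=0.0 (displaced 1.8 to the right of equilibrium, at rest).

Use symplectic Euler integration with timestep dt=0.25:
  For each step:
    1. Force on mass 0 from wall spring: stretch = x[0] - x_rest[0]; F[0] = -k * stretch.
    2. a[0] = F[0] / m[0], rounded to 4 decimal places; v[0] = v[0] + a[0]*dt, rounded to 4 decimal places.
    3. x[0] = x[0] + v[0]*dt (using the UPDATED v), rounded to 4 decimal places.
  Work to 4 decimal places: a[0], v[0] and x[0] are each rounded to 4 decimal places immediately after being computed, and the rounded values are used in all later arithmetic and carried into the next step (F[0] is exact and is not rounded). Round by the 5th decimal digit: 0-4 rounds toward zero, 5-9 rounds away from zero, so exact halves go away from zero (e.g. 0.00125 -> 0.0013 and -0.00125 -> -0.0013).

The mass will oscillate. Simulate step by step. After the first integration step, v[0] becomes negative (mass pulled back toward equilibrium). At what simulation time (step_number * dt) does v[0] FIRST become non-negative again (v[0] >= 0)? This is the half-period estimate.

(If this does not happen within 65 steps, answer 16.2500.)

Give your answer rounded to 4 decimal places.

Step 0: x=[4.3000] v=[0.0000]
Step 1: x=[4.1805] v=[-0.4781]
Step 2: x=[3.9494] v=[-0.9245]
Step 3: x=[3.6220] v=[-1.3095]
Step 4: x=[3.2201] v=[-1.6075]
Step 5: x=[2.7704] v=[-1.7988]
Step 6: x=[2.3028] v=[-1.8706]
Step 7: x=[1.8483] v=[-1.8182]
Step 8: x=[1.4370] v=[-1.6451]
Step 9: x=[1.0963] v=[-1.3628]
Step 10: x=[0.8488] v=[-0.9900]
Step 11: x=[0.7110] v=[-0.5514]
Step 12: x=[0.6920] v=[-0.0762]
Step 13: x=[0.7930] v=[0.4041]
First v>=0 after going negative at step 13, time=3.2500

Answer: 3.2500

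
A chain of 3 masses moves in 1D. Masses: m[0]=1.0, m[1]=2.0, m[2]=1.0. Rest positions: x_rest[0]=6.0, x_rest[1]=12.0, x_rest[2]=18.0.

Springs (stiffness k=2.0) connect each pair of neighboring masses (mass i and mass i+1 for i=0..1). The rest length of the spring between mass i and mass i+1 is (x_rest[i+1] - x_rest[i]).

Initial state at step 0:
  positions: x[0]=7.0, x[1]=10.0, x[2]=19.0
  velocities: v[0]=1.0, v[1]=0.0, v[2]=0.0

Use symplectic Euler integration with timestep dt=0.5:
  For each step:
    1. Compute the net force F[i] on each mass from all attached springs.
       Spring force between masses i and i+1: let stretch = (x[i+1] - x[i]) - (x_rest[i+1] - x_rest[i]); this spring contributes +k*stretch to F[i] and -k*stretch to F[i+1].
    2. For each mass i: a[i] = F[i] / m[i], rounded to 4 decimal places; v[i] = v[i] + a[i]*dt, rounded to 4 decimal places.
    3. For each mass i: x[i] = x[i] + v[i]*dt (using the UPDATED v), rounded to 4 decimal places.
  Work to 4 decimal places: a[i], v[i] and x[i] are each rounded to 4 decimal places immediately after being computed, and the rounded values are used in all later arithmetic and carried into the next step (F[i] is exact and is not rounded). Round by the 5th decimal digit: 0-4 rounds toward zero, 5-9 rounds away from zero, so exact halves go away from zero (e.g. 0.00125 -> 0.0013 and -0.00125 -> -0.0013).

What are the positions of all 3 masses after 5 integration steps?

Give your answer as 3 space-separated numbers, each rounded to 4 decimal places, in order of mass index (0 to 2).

Step 0: x=[7.0000 10.0000 19.0000] v=[1.0000 0.0000 0.0000]
Step 1: x=[6.0000 11.5000 17.5000] v=[-2.0000 3.0000 -3.0000]
Step 2: x=[4.7500 13.1250 16.0000] v=[-2.5000 3.2500 -3.0000]
Step 3: x=[4.6875 13.3750 16.0625] v=[-0.1250 0.5000 0.1250]
Step 4: x=[5.9688 12.1250 17.7813] v=[2.5625 -2.5000 3.4375]
Step 5: x=[7.3282 10.7500 19.6719] v=[2.7187 -2.7500 3.7812]

Answer: 7.3282 10.7500 19.6719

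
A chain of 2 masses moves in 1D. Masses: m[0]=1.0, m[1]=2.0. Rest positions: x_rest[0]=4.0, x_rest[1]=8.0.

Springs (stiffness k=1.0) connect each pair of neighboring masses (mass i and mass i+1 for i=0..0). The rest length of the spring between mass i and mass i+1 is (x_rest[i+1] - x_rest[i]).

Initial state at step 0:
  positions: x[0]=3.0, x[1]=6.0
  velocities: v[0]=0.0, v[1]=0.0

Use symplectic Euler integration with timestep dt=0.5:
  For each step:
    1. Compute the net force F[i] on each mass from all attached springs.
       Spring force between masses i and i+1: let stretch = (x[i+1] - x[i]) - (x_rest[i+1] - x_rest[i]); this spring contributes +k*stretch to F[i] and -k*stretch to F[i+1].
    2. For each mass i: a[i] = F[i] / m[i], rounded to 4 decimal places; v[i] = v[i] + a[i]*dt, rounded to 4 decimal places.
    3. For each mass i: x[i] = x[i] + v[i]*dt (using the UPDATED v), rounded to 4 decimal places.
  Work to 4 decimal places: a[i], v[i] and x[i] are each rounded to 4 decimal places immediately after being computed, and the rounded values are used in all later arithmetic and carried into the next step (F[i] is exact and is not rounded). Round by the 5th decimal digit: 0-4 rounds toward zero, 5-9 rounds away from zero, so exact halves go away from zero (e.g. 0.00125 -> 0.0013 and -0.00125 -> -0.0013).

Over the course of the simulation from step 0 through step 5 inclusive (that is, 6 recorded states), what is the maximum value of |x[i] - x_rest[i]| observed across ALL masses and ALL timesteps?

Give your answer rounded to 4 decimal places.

Answer: 2.3392

Derivation:
Step 0: x=[3.0000 6.0000] v=[0.0000 0.0000]
Step 1: x=[2.7500 6.1250] v=[-0.5000 0.2500]
Step 2: x=[2.3438 6.3282] v=[-0.8125 0.4063]
Step 3: x=[1.9337 6.5333] v=[-0.8203 0.4102]
Step 4: x=[1.6735 6.6635] v=[-0.5205 0.2603]
Step 5: x=[1.6608 6.6699] v=[-0.0255 0.0128]
Max displacement = 2.3392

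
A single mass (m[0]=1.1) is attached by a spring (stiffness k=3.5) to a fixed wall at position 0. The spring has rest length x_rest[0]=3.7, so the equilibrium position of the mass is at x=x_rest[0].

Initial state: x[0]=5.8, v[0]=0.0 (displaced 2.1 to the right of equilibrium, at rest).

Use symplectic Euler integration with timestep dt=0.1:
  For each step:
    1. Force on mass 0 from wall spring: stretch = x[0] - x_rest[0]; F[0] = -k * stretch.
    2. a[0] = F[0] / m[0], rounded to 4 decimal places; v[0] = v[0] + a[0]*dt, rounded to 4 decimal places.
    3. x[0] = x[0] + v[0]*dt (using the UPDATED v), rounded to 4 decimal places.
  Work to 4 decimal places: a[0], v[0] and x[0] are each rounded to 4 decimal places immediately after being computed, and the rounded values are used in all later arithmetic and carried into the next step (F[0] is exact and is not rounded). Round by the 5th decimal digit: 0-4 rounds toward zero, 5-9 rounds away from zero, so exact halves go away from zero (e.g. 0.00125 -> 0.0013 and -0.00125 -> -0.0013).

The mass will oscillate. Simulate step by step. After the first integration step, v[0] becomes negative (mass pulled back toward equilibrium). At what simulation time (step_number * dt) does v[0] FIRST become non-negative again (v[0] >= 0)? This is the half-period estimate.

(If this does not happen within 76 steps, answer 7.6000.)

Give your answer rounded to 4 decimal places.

Answer: 1.8000

Derivation:
Step 0: x=[5.8000] v=[0.0000]
Step 1: x=[5.7332] v=[-0.6682]
Step 2: x=[5.6017] v=[-1.3151]
Step 3: x=[5.4097] v=[-1.9202]
Step 4: x=[5.1633] v=[-2.4642]
Step 5: x=[4.8703] v=[-2.9298]
Step 6: x=[4.5401] v=[-3.3022]
Step 7: x=[4.1832] v=[-3.5695]
Step 8: x=[3.8109] v=[-3.7233]
Step 9: x=[3.4350] v=[-3.7586]
Step 10: x=[3.0676] v=[-3.6743]
Step 11: x=[2.7203] v=[-3.4731]
Step 12: x=[2.4042] v=[-3.1614]
Step 13: x=[2.1293] v=[-2.7491]
Step 14: x=[1.9044] v=[-2.2493]
Step 15: x=[1.7366] v=[-1.6780]
Step 16: x=[1.6313] v=[-1.0533]
Step 17: x=[1.5918] v=[-0.3951]
Step 18: x=[1.6194] v=[0.2757]
First v>=0 after going negative at step 18, time=1.8000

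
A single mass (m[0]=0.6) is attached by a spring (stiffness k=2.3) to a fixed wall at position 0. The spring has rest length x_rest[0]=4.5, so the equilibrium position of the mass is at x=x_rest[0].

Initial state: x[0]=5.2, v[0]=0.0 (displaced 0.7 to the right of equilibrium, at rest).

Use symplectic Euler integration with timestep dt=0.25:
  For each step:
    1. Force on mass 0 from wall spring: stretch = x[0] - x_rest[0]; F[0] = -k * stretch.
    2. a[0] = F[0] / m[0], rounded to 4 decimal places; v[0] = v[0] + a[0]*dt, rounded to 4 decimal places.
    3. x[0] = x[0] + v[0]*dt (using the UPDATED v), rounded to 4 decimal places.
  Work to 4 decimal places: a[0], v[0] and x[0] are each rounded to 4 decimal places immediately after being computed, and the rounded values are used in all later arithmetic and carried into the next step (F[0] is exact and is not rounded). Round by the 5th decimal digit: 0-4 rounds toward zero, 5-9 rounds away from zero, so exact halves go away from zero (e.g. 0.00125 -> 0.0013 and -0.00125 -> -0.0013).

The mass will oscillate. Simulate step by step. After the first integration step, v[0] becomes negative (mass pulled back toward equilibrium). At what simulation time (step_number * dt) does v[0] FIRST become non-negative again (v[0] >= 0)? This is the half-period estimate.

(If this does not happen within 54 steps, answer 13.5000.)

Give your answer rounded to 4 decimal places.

Answer: 1.7500

Derivation:
Step 0: x=[5.2000] v=[0.0000]
Step 1: x=[5.0323] v=[-0.6708]
Step 2: x=[4.7371] v=[-1.1809]
Step 3: x=[4.3851] v=[-1.4081]
Step 4: x=[4.0606] v=[-1.2980]
Step 5: x=[3.8414] v=[-0.8769]
Step 6: x=[3.7800] v=[-0.2458]
Step 7: x=[3.8911] v=[0.4442]
First v>=0 after going negative at step 7, time=1.7500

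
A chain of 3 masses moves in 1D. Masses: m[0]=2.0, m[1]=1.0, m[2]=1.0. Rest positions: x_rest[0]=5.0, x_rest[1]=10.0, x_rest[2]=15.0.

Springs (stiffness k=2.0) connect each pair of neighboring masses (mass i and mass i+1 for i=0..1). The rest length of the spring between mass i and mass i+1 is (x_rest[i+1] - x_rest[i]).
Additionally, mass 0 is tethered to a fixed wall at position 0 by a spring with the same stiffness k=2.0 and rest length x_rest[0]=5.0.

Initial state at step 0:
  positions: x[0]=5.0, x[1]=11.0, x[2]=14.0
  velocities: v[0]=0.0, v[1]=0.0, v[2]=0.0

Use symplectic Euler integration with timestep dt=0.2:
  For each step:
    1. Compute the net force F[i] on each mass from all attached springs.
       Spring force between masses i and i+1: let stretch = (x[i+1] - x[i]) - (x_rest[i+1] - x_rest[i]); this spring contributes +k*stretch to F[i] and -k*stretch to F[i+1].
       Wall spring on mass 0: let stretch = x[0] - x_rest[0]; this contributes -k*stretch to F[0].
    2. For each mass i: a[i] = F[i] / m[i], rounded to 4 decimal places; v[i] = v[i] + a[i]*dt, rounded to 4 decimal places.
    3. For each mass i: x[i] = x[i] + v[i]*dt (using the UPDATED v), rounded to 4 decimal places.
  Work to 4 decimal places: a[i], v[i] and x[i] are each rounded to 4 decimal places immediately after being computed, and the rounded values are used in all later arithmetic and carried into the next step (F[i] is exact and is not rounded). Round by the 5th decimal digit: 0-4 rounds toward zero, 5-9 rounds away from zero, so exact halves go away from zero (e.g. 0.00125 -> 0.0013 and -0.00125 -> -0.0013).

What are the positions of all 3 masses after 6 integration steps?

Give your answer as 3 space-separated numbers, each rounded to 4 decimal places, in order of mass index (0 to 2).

Step 0: x=[5.0000 11.0000 14.0000] v=[0.0000 0.0000 0.0000]
Step 1: x=[5.0400 10.7600 14.1600] v=[0.2000 -1.2000 0.8000]
Step 2: x=[5.1072 10.3344 14.4480] v=[0.3360 -2.1280 1.4400]
Step 3: x=[5.1792 9.8197 14.8069] v=[0.3600 -2.5734 1.7946]
Step 4: x=[5.2297 9.3328 15.1668] v=[0.2523 -2.4347 1.7997]
Step 5: x=[5.2351 8.9843 15.4600] v=[0.0270 -1.7423 1.4661]
Step 6: x=[5.1811 8.8540 15.6352] v=[-0.2702 -0.6517 0.8758]

Answer: 5.1811 8.8540 15.6352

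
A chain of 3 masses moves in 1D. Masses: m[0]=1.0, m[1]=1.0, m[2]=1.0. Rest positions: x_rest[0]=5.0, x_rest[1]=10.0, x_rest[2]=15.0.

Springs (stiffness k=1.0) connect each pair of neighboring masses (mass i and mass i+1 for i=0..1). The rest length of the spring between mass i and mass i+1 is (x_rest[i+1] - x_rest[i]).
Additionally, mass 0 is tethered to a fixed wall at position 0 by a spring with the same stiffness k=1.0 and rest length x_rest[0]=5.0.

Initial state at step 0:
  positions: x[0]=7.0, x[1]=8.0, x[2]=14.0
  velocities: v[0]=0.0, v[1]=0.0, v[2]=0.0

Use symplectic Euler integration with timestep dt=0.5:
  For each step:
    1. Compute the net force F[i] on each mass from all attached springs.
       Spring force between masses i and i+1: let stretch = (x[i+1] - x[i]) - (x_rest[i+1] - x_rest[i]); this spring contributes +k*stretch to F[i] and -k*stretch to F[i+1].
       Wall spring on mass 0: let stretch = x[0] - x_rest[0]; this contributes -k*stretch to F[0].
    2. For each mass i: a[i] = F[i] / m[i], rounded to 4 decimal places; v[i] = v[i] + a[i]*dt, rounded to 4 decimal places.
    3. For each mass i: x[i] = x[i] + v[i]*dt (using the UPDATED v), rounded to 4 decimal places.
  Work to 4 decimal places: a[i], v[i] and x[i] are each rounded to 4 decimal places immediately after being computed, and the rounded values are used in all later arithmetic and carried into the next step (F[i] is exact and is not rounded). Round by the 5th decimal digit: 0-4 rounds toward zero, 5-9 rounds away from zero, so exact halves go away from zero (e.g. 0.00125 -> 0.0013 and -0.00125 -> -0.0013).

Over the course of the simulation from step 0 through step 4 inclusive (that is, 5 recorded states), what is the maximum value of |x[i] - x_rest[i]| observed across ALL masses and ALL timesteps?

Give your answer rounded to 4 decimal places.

Answer: 2.4844

Derivation:
Step 0: x=[7.0000 8.0000 14.0000] v=[0.0000 0.0000 0.0000]
Step 1: x=[5.5000 9.2500 13.7500] v=[-3.0000 2.5000 -0.5000]
Step 2: x=[3.5625 10.6875 13.6250] v=[-3.8750 2.8750 -0.2500]
Step 3: x=[2.5156 11.0782 14.0157] v=[-2.0938 0.7813 0.7813]
Step 4: x=[2.9805 10.0626 14.9220] v=[0.9297 -2.0313 1.8126]
Max displacement = 2.4844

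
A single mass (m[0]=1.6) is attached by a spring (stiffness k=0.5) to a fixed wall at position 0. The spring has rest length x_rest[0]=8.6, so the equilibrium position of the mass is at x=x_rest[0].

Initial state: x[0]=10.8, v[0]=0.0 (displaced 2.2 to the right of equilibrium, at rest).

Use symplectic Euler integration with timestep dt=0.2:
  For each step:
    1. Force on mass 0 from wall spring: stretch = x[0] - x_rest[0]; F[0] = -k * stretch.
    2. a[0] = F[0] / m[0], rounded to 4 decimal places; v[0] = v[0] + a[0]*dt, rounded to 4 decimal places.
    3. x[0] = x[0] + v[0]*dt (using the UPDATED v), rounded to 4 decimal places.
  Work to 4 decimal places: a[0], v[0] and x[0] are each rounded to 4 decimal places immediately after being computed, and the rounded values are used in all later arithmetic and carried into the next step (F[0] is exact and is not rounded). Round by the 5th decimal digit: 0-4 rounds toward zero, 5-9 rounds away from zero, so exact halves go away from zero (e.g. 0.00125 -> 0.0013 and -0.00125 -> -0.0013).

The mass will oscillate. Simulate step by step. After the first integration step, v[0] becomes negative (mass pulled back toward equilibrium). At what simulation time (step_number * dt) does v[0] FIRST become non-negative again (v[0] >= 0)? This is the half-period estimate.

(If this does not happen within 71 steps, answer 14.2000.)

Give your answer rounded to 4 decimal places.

Step 0: x=[10.8000] v=[0.0000]
Step 1: x=[10.7725] v=[-0.1375]
Step 2: x=[10.7178] v=[-0.2733]
Step 3: x=[10.6367] v=[-0.4057]
Step 4: x=[10.5301] v=[-0.5330]
Step 5: x=[10.3994] v=[-0.6536]
Step 6: x=[10.2462] v=[-0.7661]
Step 7: x=[10.0724] v=[-0.8690]
Step 8: x=[9.8802] v=[-0.9610]
Step 9: x=[9.6720] v=[-1.0410]
Step 10: x=[9.4504] v=[-1.1080]
Step 11: x=[9.2182] v=[-1.1612]
Step 12: x=[8.9782] v=[-1.1998]
Step 13: x=[8.7335] v=[-1.2234]
Step 14: x=[8.4872] v=[-1.2317]
Step 15: x=[8.2423] v=[-1.2246]
Step 16: x=[8.0019] v=[-1.2022]
Step 17: x=[7.7689] v=[-1.1648]
Step 18: x=[7.5463] v=[-1.1129]
Step 19: x=[7.3369] v=[-1.0470]
Step 20: x=[7.1433] v=[-0.9681]
Step 21: x=[6.9679] v=[-0.8771]
Step 22: x=[6.8129] v=[-0.7751]
Step 23: x=[6.6802] v=[-0.6634]
Step 24: x=[6.5715] v=[-0.5434]
Step 25: x=[6.4882] v=[-0.4166]
Step 26: x=[6.4313] v=[-0.2846]
Step 27: x=[6.4015] v=[-0.1491]
Step 28: x=[6.3992] v=[-0.0117]
Step 29: x=[6.4244] v=[0.1259]
First v>=0 after going negative at step 29, time=5.8000

Answer: 5.8000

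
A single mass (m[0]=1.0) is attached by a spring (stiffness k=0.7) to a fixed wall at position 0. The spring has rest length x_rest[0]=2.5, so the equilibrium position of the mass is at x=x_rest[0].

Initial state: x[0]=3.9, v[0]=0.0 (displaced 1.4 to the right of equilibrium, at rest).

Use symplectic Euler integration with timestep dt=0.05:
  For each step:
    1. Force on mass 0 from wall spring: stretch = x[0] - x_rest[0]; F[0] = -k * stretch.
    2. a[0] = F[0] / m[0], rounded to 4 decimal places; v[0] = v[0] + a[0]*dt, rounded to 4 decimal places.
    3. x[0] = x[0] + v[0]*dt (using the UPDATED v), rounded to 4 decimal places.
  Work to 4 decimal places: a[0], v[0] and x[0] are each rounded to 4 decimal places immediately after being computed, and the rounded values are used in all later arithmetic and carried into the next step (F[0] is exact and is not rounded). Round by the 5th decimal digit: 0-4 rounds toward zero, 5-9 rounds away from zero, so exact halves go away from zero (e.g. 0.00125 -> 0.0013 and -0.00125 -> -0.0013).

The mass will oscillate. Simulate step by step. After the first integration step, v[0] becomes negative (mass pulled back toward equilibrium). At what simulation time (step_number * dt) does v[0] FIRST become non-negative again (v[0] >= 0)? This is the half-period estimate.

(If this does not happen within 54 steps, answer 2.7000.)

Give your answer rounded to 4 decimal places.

Answer: 2.7000

Derivation:
Step 0: x=[3.9000] v=[0.0000]
Step 1: x=[3.8976] v=[-0.0490]
Step 2: x=[3.8927] v=[-0.0979]
Step 3: x=[3.8854] v=[-0.1466]
Step 4: x=[3.8756] v=[-0.1951]
Step 5: x=[3.8634] v=[-0.2432]
Step 6: x=[3.8489] v=[-0.2909]
Step 7: x=[3.8320] v=[-0.3381]
Step 8: x=[3.8128] v=[-0.3847]
Step 9: x=[3.7913] v=[-0.4307]
Step 10: x=[3.7675] v=[-0.4759]
Step 11: x=[3.7415] v=[-0.5203]
Step 12: x=[3.7133] v=[-0.5638]
Step 13: x=[3.6830] v=[-0.6063]
Step 14: x=[3.6506] v=[-0.6477]
Step 15: x=[3.6162] v=[-0.6880]
Step 16: x=[3.5798] v=[-0.7271]
Step 17: x=[3.5416] v=[-0.7649]
Step 18: x=[3.5015] v=[-0.8014]
Step 19: x=[3.4597] v=[-0.8365]
Step 20: x=[3.4162] v=[-0.8701]
Step 21: x=[3.3711] v=[-0.9022]
Step 22: x=[3.3245] v=[-0.9327]
Step 23: x=[3.2764] v=[-0.9616]
Step 24: x=[3.2270] v=[-0.9888]
Step 25: x=[3.1763] v=[-1.0142]
Step 26: x=[3.1244] v=[-1.0379]
Step 27: x=[3.0714] v=[-1.0598]
Step 28: x=[3.0174] v=[-1.0798]
Step 29: x=[2.9625] v=[-1.0979]
Step 30: x=[2.9068] v=[-1.1141]
Step 31: x=[2.8504] v=[-1.1283]
Step 32: x=[2.7934] v=[-1.1406]
Step 33: x=[2.7359] v=[-1.1509]
Step 34: x=[2.6779] v=[-1.1592]
Step 35: x=[2.6196] v=[-1.1654]
Step 36: x=[2.5611] v=[-1.1696]
Step 37: x=[2.5025] v=[-1.1717]
Step 38: x=[2.4439] v=[-1.1718]
Step 39: x=[2.3854] v=[-1.1698]
Step 40: x=[2.3271] v=[-1.1658]
Step 41: x=[2.2691] v=[-1.1598]
Step 42: x=[2.2115] v=[-1.1517]
Step 43: x=[2.1544] v=[-1.1416]
Step 44: x=[2.0979] v=[-1.1295]
Step 45: x=[2.0421] v=[-1.1154]
Step 46: x=[1.9871] v=[-1.0994]
Step 47: x=[1.9330] v=[-1.0815]
Step 48: x=[1.8799] v=[-1.0617]
Step 49: x=[1.8279] v=[-1.0400]
Step 50: x=[1.7771] v=[-1.0165]
Step 51: x=[1.7275] v=[-0.9912]
Step 52: x=[1.6793] v=[-0.9642]
Step 53: x=[1.6325] v=[-0.9355]
Step 54: x=[1.5872] v=[-0.9051]
v[0] did not become non-negative within 54 steps; using fallback time=2.7000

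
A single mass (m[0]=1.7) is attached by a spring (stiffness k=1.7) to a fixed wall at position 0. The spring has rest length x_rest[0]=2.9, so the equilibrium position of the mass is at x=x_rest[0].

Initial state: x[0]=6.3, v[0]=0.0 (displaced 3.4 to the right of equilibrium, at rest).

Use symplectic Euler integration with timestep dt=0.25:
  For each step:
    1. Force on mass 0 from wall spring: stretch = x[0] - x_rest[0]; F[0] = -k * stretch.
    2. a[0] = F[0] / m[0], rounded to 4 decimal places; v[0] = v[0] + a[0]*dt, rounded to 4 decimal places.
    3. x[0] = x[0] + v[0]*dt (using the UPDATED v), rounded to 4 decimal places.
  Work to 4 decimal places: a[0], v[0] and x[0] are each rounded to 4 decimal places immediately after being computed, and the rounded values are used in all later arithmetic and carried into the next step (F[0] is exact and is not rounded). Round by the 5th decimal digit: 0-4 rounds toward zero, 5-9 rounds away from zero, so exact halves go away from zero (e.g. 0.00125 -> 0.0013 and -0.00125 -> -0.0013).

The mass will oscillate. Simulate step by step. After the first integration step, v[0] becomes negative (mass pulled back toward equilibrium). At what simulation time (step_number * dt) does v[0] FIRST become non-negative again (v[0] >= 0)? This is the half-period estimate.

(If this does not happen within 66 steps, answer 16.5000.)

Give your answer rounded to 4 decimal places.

Answer: 3.2500

Derivation:
Step 0: x=[6.3000] v=[0.0000]
Step 1: x=[6.0875] v=[-0.8500]
Step 2: x=[5.6758] v=[-1.6469]
Step 3: x=[5.0906] v=[-2.3409]
Step 4: x=[4.3685] v=[-2.8886]
Step 5: x=[3.5546] v=[-3.2557]
Step 6: x=[2.6998] v=[-3.4194]
Step 7: x=[1.8575] v=[-3.3694]
Step 8: x=[1.0803] v=[-3.1088]
Step 9: x=[0.4168] v=[-2.6539]
Step 10: x=[-0.0915] v=[-2.0331]
Step 11: x=[-0.4128] v=[-1.2852]
Step 12: x=[-0.5271] v=[-0.4570]
Step 13: x=[-0.4272] v=[0.3998]
First v>=0 after going negative at step 13, time=3.2500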